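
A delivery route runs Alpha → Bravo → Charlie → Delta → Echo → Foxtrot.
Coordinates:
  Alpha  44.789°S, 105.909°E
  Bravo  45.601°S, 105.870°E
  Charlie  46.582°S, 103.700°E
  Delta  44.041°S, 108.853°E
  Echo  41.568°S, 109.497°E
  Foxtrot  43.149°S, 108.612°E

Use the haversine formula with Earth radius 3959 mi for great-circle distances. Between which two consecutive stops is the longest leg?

Leg distances:
Alpha→Bravo: 56.1 mi
Bravo→Charlie: 124.1 mi
Charlie→Delta: 305.7 mi
Delta→Echo: 174.0 mi
Echo→Foxtrot: 118.2 mi
The longest leg is Charlie–Delta at 305.7 mi.

Charlie–Delta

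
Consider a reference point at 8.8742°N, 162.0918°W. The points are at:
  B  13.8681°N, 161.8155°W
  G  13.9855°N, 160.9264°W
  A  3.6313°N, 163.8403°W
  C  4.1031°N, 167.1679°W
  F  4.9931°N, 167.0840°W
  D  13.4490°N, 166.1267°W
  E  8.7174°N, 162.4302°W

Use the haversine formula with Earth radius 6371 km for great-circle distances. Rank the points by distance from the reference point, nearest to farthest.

E, B, G, A, D, F, C

Distances from the reference point:
E 8.7174°N, 162.4302°W: 41.1 km
B 13.8681°N, 161.8155°W: 556.1 km
G 13.9855°N, 160.9264°W: 582.4 km
A 3.6313°N, 163.8403°W: 614.2 km
D 13.4490°N, 166.1267°W: 672.6 km
F 4.9931°N, 167.0840°W: 699.8 km
C 4.1031°N, 167.1679°W: 771.9 km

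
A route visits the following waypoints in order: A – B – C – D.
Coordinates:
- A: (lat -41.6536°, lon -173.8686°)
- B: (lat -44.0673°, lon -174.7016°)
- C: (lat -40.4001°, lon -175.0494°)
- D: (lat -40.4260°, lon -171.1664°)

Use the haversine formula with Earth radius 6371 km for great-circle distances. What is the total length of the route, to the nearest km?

1014 km

Leg distances:
A→B: 276.8 km  (cumulative 276.8 km)
B→C: 408.8 km  (cumulative 685.6 km)
C→D: 328.7 km  (cumulative 1014.4 km)
Total route length ≈ 1014 km.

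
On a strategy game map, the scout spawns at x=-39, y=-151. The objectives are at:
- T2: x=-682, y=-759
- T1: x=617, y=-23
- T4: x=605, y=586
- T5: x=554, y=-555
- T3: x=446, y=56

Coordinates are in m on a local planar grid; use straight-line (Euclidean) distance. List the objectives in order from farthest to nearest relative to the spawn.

T4, T2, T5, T1, T3

Distance from the spawn at x=-39, y=-151 to each:
T4 x=605, y=586: 978.7 m
T2 x=-682, y=-759: 884.9 m
T5 x=554, y=-555: 717.5 m
T1 x=617, y=-23: 668.4 m
T3 x=446, y=56: 527.3 m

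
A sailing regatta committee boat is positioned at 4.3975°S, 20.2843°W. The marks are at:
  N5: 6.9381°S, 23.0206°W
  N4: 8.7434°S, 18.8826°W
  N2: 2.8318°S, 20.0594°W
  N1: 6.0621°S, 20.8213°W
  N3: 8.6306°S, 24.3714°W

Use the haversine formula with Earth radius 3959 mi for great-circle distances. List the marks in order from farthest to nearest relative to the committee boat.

N3, N4, N5, N1, N2

Distance from the committee boat at 4.3975°S, 20.2843°W to each:
N3 8.6306°S, 24.3714°W: 405.3 mi
N4 8.7434°S, 18.8826°W: 315.3 mi
N5 6.9381°S, 23.0206°W: 257.3 mi
N1 6.0621°S, 20.8213°W: 120.8 mi
N2 2.8318°S, 20.0594°W: 109.3 mi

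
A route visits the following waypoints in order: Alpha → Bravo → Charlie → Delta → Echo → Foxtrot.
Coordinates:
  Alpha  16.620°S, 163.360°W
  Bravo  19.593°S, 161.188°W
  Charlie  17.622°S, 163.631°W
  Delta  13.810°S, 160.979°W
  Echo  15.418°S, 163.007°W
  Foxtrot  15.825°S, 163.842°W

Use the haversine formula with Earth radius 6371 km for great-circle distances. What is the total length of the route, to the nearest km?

Leg distances:
Alpha→Bravo: 402.4 km  (cumulative 402.4 km)
Bravo→Charlie: 338.1 km  (cumulative 740.5 km)
Charlie→Delta: 510.1 km  (cumulative 1250.6 km)
Delta→Echo: 282.1 km  (cumulative 1532.7 km)
Echo→Foxtrot: 100.2 km  (cumulative 1633.0 km)
Total route length ≈ 1633 km.

1633 km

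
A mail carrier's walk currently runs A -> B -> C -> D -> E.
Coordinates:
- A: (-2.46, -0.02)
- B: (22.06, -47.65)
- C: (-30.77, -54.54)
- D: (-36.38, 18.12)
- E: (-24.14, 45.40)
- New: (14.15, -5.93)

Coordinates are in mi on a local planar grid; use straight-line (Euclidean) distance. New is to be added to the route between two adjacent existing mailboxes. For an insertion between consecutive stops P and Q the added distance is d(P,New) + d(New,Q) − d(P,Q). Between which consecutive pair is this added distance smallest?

Added distance for inserting New between each consecutive pair:
A–B: 6.5 mi
B–C: 55.4 mi
C–D: 49.3 mi
D–E: 90.1 mi
Smallest added distance is 6.5 mi, inserting between A and B.

between A and B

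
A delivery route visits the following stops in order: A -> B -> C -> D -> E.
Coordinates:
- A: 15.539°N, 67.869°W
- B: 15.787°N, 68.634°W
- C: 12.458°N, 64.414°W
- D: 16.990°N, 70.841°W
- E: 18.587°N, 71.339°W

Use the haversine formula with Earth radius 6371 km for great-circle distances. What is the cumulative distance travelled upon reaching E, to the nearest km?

1713 km

Leg distances:
A→B: 86.4 km  (cumulative 86.4 km)
B→C: 586.5 km  (cumulative 673.0 km)
C→D: 855.2 km  (cumulative 1528.2 km)
D→E: 185.2 km  (cumulative 1713.4 km)
Cumulative distance at E ≈ 1713 km.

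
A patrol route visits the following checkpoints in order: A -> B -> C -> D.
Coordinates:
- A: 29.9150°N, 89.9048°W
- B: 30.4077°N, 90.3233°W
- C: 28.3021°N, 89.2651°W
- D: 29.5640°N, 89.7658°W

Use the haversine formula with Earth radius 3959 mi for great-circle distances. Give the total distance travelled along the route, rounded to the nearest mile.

293 mi

Leg distances:
A→B: 42.2 mi  (cumulative 42.2 mi)
B→C: 158.8 mi  (cumulative 201.1 mi)
C→D: 92.3 mi  (cumulative 293.4 mi)
Total route length ≈ 293 mi.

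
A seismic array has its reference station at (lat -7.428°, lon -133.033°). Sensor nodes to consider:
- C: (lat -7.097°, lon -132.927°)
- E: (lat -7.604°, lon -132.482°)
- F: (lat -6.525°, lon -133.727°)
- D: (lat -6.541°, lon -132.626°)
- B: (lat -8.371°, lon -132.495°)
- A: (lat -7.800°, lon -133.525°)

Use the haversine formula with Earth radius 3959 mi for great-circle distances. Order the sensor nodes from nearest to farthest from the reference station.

Distances from the reference station:
C (lat -7.097°, lon -132.927°): 24.0 mi
E (lat -7.604°, lon -132.482°): 39.7 mi
A (lat -7.800°, lon -133.525°): 42.4 mi
D (lat -6.541°, lon -132.626°): 67.3 mi
B (lat -8.371°, lon -132.495°): 74.8 mi
F (lat -6.525°, lon -133.727°): 78.5 mi

C, E, A, D, B, F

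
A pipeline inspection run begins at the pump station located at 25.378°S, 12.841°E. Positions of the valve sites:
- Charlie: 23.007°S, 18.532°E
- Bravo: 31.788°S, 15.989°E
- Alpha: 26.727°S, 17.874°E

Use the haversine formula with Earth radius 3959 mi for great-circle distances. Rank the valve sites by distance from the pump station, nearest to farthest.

Alpha, Charlie, Bravo

Computing each great-circle distance from 25.378°S, 12.841°E:
Alpha 26.727°S, 17.874°E: 326.0 mi
Charlie 23.007°S, 18.532°E: 394.3 mi
Bravo 31.788°S, 15.989°E: 482.3 mi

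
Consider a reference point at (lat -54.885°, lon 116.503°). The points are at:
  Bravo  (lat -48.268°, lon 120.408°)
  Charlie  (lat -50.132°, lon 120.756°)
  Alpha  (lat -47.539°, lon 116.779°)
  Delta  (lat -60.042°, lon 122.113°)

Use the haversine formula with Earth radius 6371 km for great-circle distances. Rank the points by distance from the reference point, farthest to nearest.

Alpha, Bravo, Delta, Charlie

Distance from the reference point at (lat -54.885°, lon 116.503°) to each:
Alpha (lat -47.539°, lon 116.779°): 817.1 km
Bravo (lat -48.268°, lon 120.408°): 783.4 km
Delta (lat -60.042°, lon 122.113°): 663.8 km
Charlie (lat -50.132°, lon 120.756°): 601.5 km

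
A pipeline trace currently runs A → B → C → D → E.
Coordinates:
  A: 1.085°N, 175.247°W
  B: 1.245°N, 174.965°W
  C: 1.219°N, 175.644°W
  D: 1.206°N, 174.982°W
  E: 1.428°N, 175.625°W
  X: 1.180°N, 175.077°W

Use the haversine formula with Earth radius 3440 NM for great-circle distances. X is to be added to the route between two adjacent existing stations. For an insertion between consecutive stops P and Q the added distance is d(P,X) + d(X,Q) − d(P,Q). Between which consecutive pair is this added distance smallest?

Added distance for inserting X between each consecutive pair:
A–B: 0.0 NM
B–C: 1.1 NM
C–D: 0.3 NM
D–E: 1.2 NM
Smallest added distance is 0.0 NM, inserting between A and B.

between A and B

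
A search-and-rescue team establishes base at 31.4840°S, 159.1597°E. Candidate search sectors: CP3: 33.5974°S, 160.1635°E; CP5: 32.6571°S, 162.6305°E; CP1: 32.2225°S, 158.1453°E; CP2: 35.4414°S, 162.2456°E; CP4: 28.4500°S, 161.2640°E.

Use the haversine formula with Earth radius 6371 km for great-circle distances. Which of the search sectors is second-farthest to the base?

Distance to each, sorted:
CP2: 524.9 km
CP4: 393.6 km
CP5: 352.1 km
CP3: 253.1 km
CP1: 126.2 km
The second-farthest is CP4 at 393.6 km.

CP4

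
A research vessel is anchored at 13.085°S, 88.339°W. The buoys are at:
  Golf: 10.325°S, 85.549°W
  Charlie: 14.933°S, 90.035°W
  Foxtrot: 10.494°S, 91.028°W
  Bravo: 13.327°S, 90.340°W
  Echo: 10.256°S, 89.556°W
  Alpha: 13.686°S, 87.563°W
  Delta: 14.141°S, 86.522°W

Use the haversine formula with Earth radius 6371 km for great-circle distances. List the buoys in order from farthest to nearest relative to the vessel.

Golf, Foxtrot, Echo, Charlie, Delta, Bravo, Alpha

Distances from the vessel:
Golf 10.325°S, 85.549°W: 431.8 km
Foxtrot 10.494°S, 91.028°W: 410.7 km
Echo 10.256°S, 89.556°W: 341.3 km
Charlie 14.933°S, 90.035°W: 275.1 km
Delta 14.141°S, 86.522°W: 228.8 km
Bravo 13.327°S, 90.340°W: 218.3 km
Alpha 13.686°S, 87.563°W: 107.3 km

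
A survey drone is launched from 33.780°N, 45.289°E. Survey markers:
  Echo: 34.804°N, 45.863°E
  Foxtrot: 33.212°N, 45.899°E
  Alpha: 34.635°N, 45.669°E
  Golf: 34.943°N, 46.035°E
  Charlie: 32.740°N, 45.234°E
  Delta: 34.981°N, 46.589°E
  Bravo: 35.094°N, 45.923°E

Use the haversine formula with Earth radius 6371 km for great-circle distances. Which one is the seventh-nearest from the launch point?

Distance to each, sorted:
Foxtrot: 84.8 km
Alpha: 101.3 km
Charlie: 115.8 km
Echo: 125.5 km
Golf: 146.3 km
Bravo: 157.3 km
Delta: 179.1 km
The seventh-nearest is Delta at 179.1 km.

Delta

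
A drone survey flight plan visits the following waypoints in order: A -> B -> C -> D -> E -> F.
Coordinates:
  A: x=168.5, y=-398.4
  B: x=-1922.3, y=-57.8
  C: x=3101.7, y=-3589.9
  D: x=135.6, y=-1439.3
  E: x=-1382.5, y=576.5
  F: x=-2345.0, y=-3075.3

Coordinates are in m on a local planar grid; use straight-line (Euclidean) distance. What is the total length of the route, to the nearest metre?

Leg distances:
A→B: 2118.4 m  (cumulative 2118.4 m)
B→C: 6141.4 m  (cumulative 8259.7 m)
C→D: 3663.7 m  (cumulative 11923.4 m)
D→E: 2523.5 m  (cumulative 14446.9 m)
E→F: 3776.5 m  (cumulative 18223.5 m)
Total route length ≈ 18223 m.

18223 m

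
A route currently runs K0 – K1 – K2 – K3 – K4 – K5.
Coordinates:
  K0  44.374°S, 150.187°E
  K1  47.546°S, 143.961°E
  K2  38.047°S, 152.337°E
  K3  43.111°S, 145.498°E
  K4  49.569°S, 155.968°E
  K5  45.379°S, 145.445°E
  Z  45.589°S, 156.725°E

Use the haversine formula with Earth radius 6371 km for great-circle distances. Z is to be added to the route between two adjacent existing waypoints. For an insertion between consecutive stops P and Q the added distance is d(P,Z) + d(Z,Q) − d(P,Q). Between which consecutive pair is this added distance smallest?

between K3 and K4

Added distance for inserting Z between each consecutive pair:
K0–K1: 933.6 km
K1–K2: 655.8 km
K2–K3: 1040.9 km
K3–K4: 303.5 km
K4–K5: 408.4 km
Smallest added distance is 303.5 km, inserting between K3 and K4.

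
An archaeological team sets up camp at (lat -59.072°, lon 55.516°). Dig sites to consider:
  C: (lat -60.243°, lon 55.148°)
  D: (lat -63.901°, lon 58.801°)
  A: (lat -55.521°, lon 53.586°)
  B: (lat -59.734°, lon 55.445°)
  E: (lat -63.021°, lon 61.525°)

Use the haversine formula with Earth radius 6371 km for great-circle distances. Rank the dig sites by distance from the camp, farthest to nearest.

D, E, A, C, B

Distances from the camp:
D (lat -63.901°, lon 58.801°): 564.4 km
E (lat -63.021°, lon 61.525°): 544.9 km
A (lat -55.521°, lon 53.586°): 411.5 km
C (lat -60.243°, lon 55.148°): 131.8 km
B (lat -59.734°, lon 55.445°): 73.7 km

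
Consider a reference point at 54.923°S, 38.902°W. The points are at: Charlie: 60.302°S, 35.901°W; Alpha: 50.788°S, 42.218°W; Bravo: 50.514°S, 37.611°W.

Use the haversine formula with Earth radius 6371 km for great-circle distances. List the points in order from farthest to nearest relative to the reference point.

Charlie, Alpha, Bravo

Distance from the reference point at 54.923°S, 38.902°W to each:
Charlie 60.302°S, 35.901°W: 624.1 km
Alpha 50.788°S, 42.218°W: 510.7 km
Bravo 50.514°S, 37.611°W: 497.9 km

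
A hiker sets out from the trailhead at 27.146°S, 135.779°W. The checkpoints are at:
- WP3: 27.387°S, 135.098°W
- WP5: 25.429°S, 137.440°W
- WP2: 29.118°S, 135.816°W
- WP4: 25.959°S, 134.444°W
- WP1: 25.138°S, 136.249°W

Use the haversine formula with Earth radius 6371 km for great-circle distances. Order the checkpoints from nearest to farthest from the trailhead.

Distance from the trailhead at 27.146°S, 135.779°W to each:
WP3 27.387°S, 135.098°W: 72.4 km
WP4 25.959°S, 134.444°W: 187.2 km
WP2 29.118°S, 135.816°W: 219.3 km
WP1 25.138°S, 136.249°W: 228.2 km
WP5 25.429°S, 137.440°W: 252.7 km

WP3, WP4, WP2, WP1, WP5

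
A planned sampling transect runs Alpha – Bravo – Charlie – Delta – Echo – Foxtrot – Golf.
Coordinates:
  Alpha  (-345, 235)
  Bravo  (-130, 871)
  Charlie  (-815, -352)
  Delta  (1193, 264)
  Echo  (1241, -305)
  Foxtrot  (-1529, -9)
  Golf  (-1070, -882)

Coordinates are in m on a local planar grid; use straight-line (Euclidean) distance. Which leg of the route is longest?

Echo–Foxtrot

Leg distances:
Alpha→Bravo: 671.4 m
Bravo→Charlie: 1401.8 m
Charlie→Delta: 2100.4 m
Delta→Echo: 571.0 m
Echo→Foxtrot: 2785.8 m
Foxtrot→Golf: 986.3 m
The longest leg is Echo–Foxtrot at 2785.8 m.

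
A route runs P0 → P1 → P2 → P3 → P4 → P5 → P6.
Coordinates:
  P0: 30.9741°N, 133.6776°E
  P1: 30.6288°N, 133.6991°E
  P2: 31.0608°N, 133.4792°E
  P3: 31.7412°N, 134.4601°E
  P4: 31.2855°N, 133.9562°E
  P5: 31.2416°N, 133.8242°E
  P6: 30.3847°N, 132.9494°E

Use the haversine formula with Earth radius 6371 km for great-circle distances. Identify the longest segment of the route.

P5–P6

Leg distances:
P0→P1: 38.5 km
P1→P2: 52.4 km
P2→P3: 120.0 km
P3→P4: 69.6 km
P4→P5: 13.5 km
P5→P6: 126.7 km
The longest leg is P5–P6 at 126.7 km.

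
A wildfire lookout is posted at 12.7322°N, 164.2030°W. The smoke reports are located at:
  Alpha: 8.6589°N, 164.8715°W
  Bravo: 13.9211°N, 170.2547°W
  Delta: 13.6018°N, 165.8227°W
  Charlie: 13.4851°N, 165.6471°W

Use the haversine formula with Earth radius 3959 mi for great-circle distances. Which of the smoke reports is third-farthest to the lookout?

Delta

Distance to each, sorted:
Bravo: 415.1 mi
Alpha: 285.1 mi
Delta: 124.4 mi
Charlie: 110.2 mi
The third-farthest is Delta at 124.4 mi.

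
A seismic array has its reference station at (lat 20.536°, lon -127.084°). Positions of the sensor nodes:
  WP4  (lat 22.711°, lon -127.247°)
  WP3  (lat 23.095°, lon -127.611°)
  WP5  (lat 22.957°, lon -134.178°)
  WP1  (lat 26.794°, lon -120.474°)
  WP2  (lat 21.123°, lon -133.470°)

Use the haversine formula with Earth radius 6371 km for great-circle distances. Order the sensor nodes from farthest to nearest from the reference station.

WP1, WP5, WP2, WP3, WP4

Distances from the reference station:
WP1 (lat 26.794°, lon -120.474°): 967.8 km
WP5 (lat 22.957°, lon -134.178°): 780.4 km
WP2 (lat 21.123°, lon -133.470°): 666.8 km
WP3 (lat 23.095°, lon -127.611°): 289.7 km
WP4 (lat 22.711°, lon -127.247°): 242.4 km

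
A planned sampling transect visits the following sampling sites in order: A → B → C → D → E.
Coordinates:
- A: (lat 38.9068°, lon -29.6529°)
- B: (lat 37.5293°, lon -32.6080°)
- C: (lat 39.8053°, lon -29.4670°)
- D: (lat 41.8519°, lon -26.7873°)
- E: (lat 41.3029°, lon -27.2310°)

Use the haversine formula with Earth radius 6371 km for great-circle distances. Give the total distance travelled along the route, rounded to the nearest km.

Leg distances:
A→B: 300.2 km  (cumulative 300.2 km)
B→C: 372.0 km  (cumulative 672.2 km)
C→D: 320.3 km  (cumulative 992.5 km)
D→E: 71.3 km  (cumulative 1063.8 km)
Total route length ≈ 1064 km.

1064 km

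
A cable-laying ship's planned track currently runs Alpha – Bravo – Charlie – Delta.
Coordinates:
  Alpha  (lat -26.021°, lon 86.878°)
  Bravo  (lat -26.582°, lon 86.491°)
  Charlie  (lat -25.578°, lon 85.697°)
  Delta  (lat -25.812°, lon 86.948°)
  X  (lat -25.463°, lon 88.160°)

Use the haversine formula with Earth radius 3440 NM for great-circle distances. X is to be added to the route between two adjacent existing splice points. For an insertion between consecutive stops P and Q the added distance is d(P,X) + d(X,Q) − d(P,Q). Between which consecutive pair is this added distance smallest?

between Charlie and Delta

Added distance for inserting X between each consecutive pair:
Alpha–Bravo: 149.7 NM
Bravo–Charlie: 172.0 NM
Charlie–Delta: 133.4 NM
Smallest added distance is 133.4 NM, inserting between Charlie and Delta.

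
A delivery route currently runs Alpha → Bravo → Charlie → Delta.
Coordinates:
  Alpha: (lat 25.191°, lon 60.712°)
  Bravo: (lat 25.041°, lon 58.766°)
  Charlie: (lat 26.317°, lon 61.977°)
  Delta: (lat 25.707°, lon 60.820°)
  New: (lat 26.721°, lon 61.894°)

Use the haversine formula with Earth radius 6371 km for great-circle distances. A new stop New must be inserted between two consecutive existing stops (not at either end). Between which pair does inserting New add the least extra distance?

between Bravo and Charlie

Added distance for inserting New between each consecutive pair:
Alpha–Bravo: 374.9 km
Bravo–Charlie: 58.4 km
Charlie–Delta: 67.2 km
Smallest added distance is 58.4 km, inserting between Bravo and Charlie.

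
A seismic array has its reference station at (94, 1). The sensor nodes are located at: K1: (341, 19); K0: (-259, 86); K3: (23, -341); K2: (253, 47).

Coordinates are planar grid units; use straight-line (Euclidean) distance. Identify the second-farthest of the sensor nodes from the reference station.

Distances from the reference station ((94, 1)):
K0: 363.1
K3: 349.3
K1: 247.7
K2: 165.5
The second-farthest is K3 at 349.3.

K3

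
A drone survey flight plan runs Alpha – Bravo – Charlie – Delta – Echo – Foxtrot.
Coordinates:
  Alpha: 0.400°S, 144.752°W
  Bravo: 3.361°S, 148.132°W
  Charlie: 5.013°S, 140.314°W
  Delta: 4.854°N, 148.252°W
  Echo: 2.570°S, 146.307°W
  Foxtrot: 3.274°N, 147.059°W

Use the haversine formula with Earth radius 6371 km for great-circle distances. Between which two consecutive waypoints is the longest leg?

Charlie–Delta

Leg distances:
Alpha→Bravo: 499.5 km
Bravo→Charlie: 886.2 km
Charlie→Delta: 1407.5 km
Delta→Echo: 853.3 km
Echo→Foxtrot: 655.2 km
The longest leg is Charlie–Delta at 1407.5 km.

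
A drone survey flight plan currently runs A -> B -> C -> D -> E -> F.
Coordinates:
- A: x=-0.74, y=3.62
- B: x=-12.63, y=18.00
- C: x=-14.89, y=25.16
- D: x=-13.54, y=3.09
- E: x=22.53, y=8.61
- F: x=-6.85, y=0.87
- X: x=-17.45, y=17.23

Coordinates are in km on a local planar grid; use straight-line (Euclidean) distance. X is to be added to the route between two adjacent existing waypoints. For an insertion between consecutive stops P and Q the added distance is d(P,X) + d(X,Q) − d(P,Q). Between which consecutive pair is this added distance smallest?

between C and D

Added distance for inserting X between each consecutive pair:
A–B: 7.8 km
B–C: 5.7 km
C–D: 0.9 km
D–E: 19.1 km
E–F: 30.0 km
Smallest added distance is 0.9 km, inserting between C and D.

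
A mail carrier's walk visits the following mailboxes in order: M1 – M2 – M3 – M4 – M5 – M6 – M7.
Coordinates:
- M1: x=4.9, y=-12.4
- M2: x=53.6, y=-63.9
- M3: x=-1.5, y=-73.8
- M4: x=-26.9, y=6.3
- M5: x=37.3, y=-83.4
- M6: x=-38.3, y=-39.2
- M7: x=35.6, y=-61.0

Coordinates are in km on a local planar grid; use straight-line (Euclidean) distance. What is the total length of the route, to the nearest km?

486 km

Leg distances:
M1→M2: 70.9 km  (cumulative 70.9 km)
M2→M3: 56.0 km  (cumulative 126.9 km)
M3→M4: 84.0 km  (cumulative 210.9 km)
M4→M5: 110.3 km  (cumulative 321.2 km)
M5→M6: 87.6 km  (cumulative 408.8 km)
M6→M7: 77.0 km  (cumulative 485.8 km)
Total route length ≈ 486 km.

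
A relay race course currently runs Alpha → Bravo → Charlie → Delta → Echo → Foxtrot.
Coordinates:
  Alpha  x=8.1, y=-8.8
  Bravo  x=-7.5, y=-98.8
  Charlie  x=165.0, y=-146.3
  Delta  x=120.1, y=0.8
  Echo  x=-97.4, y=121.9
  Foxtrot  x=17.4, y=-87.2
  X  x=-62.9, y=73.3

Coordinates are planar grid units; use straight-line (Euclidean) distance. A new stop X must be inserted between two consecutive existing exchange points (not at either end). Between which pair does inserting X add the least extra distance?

Added distance for inserting X between each consecutive pair:
Alpha–Bravo: 198.0
Bravo–Charlie: 318.4
Charlie–Delta: 359.5
Delta–Echo: 7.5
Echo–Foxtrot: 0.5
Smallest added distance is 0.5, inserting between Echo and Foxtrot.

between Echo and Foxtrot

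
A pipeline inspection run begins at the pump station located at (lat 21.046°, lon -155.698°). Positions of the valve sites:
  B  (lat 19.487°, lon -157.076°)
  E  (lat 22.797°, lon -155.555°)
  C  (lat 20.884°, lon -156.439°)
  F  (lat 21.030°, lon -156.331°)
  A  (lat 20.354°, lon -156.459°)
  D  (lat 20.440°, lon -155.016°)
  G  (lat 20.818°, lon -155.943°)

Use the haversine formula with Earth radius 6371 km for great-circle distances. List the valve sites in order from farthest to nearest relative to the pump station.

Distances from the pump station:
B (lat 19.487°, lon -157.076°): 225.2 km
E (lat 22.797°, lon -155.555°): 195.3 km
A (lat 20.354°, lon -156.459°): 110.4 km
D (lat 20.440°, lon -155.016°): 97.8 km
C (lat 20.884°, lon -156.439°): 79.0 km
F (lat 21.030°, lon -156.331°): 65.7 km
G (lat 20.818°, lon -155.943°): 35.9 km

B, E, A, D, C, F, G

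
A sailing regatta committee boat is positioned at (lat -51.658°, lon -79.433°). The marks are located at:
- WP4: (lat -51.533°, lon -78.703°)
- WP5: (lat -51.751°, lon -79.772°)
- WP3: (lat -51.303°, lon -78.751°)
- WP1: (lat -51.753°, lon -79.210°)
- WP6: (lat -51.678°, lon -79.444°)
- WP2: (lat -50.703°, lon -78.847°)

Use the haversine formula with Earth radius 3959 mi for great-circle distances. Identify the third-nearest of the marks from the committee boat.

WP5

Distances from the committee boat ((lat -51.658°, lon -79.433°)):
WP6: 1.5 mi
WP1: 11.6 mi
WP5: 15.9 mi
WP4: 32.5 mi
WP3: 38.2 mi
WP2: 70.7 mi
The third-nearest is WP5 at 15.9 mi.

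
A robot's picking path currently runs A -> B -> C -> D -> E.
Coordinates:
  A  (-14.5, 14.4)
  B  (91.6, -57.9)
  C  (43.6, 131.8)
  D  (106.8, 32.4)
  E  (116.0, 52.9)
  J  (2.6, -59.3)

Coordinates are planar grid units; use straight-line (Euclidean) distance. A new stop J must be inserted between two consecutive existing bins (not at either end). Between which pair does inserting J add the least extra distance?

between A and B

Added distance for inserting J between each consecutive pair:
A–B: 36.3
B–C: 88.8
C–D: 216.5
D–E: 275.9
Smallest added distance is 36.3, inserting between A and B.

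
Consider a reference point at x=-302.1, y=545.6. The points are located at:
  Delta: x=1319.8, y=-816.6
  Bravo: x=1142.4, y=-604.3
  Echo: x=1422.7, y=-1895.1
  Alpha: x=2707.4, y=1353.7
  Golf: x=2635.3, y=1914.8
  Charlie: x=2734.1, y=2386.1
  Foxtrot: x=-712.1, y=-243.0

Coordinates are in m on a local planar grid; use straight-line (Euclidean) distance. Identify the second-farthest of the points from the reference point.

Golf

Distance to each, sorted:
Charlie: 3550.5 m
Golf: 3240.8 m
Alpha: 3116.1 m
Echo: 2988.6 m
Delta: 2118.1 m
Bravo: 1846.3 m
Foxtrot: 888.8 m
The second-farthest is Golf at 3240.8 m.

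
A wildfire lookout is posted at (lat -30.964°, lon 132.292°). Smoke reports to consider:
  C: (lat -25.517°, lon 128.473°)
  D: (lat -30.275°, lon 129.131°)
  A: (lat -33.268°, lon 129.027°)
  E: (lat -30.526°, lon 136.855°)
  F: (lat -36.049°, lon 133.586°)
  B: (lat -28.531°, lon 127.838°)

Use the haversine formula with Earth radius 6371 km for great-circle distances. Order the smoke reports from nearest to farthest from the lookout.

Computing each great-circle distance from (lat -30.964°, lon 132.292°):
D (lat -30.275°, lon 129.131°): 312.0 km
A (lat -33.268°, lon 129.027°): 400.2 km
E (lat -30.526°, lon 136.855°): 438.7 km
B (lat -28.531°, lon 127.838°): 507.9 km
F (lat -36.049°, lon 133.586°): 578.0 km
C (lat -25.517°, lon 128.473°): 711.8 km

D, A, E, B, F, C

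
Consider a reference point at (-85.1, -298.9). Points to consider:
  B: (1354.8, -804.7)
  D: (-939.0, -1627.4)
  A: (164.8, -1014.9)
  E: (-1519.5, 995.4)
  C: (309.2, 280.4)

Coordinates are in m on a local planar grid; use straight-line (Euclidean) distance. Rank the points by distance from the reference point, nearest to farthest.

Computing each straight-line distance from (-85.1, -298.9):
C (309.2, 280.4): 700.8 m
A (164.8, -1014.9): 758.4 m
B (1354.8, -804.7): 1526.2 m
D (-939.0, -1627.4): 1579.3 m
E (-1519.5, 995.4): 1932.0 m

C, A, B, D, E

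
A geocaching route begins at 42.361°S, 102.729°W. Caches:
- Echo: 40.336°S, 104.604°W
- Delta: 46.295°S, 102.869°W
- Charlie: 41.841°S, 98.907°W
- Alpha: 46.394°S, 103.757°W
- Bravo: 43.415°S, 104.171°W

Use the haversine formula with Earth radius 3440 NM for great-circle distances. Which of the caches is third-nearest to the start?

Distances from the start (42.361°S, 102.729°W):
Bravo: 89.6 NM
Echo: 148.1 NM
Charlie: 173.1 NM
Delta: 236.3 NM
Alpha: 246.1 NM
The third-nearest is Charlie at 173.1 NM.

Charlie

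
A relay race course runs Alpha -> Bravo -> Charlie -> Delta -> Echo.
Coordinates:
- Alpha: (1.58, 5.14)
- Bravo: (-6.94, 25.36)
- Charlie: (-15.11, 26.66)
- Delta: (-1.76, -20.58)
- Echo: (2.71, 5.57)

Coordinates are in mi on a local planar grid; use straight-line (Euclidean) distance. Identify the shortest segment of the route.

Bravo–Charlie

Leg distances:
Alpha→Bravo: 21.9 mi
Bravo→Charlie: 8.3 mi
Charlie→Delta: 49.1 mi
Delta→Echo: 26.5 mi
The shortest leg is Bravo–Charlie at 8.3 mi.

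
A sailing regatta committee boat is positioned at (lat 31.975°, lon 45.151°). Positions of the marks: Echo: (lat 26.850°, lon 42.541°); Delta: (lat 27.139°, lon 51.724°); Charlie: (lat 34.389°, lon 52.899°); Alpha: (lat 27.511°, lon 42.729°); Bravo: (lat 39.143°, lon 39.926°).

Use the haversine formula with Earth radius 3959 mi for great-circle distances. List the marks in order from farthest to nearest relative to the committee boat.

Bravo, Delta, Charlie, Echo, Alpha

Computing each great-circle distance from (lat 31.975°, lon 45.151°):
Bravo (lat 39.143°, lon 39.926°): 575.6 mi
Delta (lat 27.139°, lon 51.724°): 517.2 mi
Charlie (lat 34.389°, lon 52.899°): 477.9 mi
Echo (lat 26.850°, lon 42.541°): 387.4 mi
Alpha (lat 27.511°, lon 42.729°): 340.9 mi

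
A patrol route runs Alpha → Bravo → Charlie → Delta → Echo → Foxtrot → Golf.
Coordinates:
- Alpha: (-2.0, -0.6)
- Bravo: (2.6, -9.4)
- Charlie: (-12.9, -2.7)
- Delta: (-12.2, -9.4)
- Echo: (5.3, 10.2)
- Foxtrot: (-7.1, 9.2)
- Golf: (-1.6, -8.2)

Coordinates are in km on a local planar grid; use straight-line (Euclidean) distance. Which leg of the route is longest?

Leg distances:
Alpha→Bravo: 9.9 km
Bravo→Charlie: 16.9 km
Charlie→Delta: 6.7 km
Delta→Echo: 26.3 km
Echo→Foxtrot: 12.4 km
Foxtrot→Golf: 18.2 km
The longest leg is Delta–Echo at 26.3 km.

Delta–Echo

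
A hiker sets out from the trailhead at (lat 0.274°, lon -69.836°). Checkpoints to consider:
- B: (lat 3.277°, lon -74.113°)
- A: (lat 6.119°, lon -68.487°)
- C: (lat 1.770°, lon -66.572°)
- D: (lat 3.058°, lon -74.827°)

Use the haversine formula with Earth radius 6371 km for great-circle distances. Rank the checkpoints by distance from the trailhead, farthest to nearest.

A, D, B, C

Distances from the trailhead:
A (lat 6.119°, lon -68.487°): 667.0 km
D (lat 3.058°, lon -74.827°): 635.2 km
B (lat 3.277°, lon -74.113°): 580.9 km
C (lat 1.770°, lon -66.572°): 399.2 km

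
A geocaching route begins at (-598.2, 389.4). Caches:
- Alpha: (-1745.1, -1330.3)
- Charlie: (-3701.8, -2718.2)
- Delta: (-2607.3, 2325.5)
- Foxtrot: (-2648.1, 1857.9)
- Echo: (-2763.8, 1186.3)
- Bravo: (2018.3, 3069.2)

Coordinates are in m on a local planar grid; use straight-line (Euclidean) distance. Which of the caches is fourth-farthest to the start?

Distance to each, sorted:
Charlie: 4392.0 m
Bravo: 3745.3 m
Delta: 2790.2 m
Foxtrot: 2521.6 m
Echo: 2307.6 m
Alpha: 2067.1 m
The fourth-farthest is Foxtrot at 2521.6 m.

Foxtrot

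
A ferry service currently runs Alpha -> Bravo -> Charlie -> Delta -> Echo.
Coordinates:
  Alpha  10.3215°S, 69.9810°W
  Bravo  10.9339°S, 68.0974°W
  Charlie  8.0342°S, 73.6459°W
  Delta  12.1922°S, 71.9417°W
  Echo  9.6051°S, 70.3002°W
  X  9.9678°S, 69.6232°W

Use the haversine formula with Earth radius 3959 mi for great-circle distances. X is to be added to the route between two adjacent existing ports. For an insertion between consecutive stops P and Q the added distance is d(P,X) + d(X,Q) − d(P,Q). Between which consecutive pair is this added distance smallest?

between Bravo and Charlie

Added distance for inserting X between each consecutive pair:
Alpha–Bravo: 23.1 mi
Bravo–Charlie: 0.7 mi
Charlie–Delta: 215.4 mi
Delta–Echo: 61.7 mi
Smallest added distance is 0.7 mi, inserting between Bravo and Charlie.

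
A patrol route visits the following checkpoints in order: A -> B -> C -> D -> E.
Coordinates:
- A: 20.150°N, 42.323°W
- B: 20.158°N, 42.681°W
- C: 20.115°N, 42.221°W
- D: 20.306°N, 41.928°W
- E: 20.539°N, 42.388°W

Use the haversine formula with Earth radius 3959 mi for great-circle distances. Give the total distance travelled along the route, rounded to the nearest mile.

110 mi

Leg distances:
A→B: 23.2 mi  (cumulative 23.2 mi)
B→C: 30.0 mi  (cumulative 53.2 mi)
C→D: 23.1 mi  (cumulative 76.4 mi)
D→E: 33.9 mi  (cumulative 110.2 mi)
Total route length ≈ 110 mi.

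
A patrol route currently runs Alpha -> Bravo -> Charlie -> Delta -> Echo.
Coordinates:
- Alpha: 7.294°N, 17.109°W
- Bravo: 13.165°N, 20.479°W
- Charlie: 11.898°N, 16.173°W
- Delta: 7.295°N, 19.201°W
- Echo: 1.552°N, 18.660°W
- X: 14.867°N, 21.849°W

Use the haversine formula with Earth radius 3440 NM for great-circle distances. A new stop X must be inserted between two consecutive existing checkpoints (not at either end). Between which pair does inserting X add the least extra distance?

between Bravo and Charlie

Added distance for inserting X between each consecutive pair:
Alpha–Bravo: 258.3 NM
Bravo–Charlie: 242.4 NM
Charlie–Delta: 527.6 NM
Delta–Echo: 955.8 NM
Smallest added distance is 242.4 NM, inserting between Bravo and Charlie.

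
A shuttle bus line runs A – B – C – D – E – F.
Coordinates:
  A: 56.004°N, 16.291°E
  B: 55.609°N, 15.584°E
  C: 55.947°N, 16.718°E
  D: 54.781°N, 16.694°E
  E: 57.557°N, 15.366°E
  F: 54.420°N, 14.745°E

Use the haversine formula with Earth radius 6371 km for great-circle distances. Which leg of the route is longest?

Leg distances:
A→B: 62.3 km
B→C: 80.3 km
C→D: 129.7 km
D→E: 319.4 km
E→F: 350.9 km
The longest leg is E–F at 350.9 km.

E–F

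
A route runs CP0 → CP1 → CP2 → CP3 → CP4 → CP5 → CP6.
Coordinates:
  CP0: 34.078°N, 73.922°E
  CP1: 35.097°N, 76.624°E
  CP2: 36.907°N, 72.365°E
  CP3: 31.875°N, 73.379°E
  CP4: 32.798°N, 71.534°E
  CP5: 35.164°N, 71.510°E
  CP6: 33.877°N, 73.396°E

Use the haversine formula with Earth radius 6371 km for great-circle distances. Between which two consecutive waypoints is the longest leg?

Leg distances:
CP0→CP1: 272.1 km
CP1→CP2: 432.7 km
CP2→CP3: 567.2 km
CP3→CP4: 201.4 km
CP4→CP5: 263.1 km
CP5→CP6: 224.3 km
The longest leg is CP2–CP3 at 567.2 km.

CP2–CP3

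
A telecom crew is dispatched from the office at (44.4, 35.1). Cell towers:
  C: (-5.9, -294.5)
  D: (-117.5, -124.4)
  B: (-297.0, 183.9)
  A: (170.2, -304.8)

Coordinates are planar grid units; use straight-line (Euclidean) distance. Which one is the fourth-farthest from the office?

Distance to each, sorted:
B: 372.4
A: 362.4
C: 333.4
D: 227.3
The fourth-farthest is D at 227.3.

D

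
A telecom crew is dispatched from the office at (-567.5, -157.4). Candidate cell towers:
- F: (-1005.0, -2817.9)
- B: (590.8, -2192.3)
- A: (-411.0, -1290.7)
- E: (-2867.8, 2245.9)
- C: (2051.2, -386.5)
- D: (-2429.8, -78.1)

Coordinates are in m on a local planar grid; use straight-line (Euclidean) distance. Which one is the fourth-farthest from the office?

B

Distances from the office ((-567.5, -157.4)):
E: 3326.7 m
F: 2696.2 m
C: 2628.7 m
B: 2341.5 m
D: 1864.0 m
A: 1144.1 m
The fourth-farthest is B at 2341.5 m.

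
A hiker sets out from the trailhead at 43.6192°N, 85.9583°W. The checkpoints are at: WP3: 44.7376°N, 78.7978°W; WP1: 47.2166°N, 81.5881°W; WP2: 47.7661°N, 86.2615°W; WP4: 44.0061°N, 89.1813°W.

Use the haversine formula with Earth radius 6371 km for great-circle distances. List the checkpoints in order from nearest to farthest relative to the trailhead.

WP4, WP2, WP1, WP3

Distance from the trailhead at 43.6192°N, 85.9583°W to each:
WP4 44.0061°N, 89.1813°W: 262.1 km
WP2 47.7661°N, 86.2615°W: 461.7 km
WP1 47.2166°N, 81.5881°W: 525.5 km
WP3 44.7376°N, 78.7978°W: 584.2 km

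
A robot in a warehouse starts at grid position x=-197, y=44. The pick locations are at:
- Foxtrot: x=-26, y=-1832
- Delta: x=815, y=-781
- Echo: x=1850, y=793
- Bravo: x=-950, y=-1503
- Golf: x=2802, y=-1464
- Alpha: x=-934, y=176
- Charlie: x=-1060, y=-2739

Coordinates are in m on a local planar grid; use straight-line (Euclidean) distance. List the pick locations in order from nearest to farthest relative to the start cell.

Alpha, Delta, Bravo, Foxtrot, Echo, Charlie, Golf

Distance from the start cell at x=-197, y=44 to each:
Alpha x=-934, y=176: 748.7 m
Delta x=815, y=-781: 1305.7 m
Bravo x=-950, y=-1503: 1720.5 m
Foxtrot x=-26, y=-1832: 1883.8 m
Echo x=1850, y=793: 2179.7 m
Charlie x=-1060, y=-2739: 2913.7 m
Golf x=2802, y=-1464: 3356.8 m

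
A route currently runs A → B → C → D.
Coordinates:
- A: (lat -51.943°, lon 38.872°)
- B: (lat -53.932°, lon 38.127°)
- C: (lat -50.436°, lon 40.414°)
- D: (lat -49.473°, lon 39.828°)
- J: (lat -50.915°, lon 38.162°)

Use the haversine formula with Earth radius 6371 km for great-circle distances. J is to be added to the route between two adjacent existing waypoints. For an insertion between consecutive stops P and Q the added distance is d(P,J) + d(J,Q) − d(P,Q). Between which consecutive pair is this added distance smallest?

Added distance for inserting J between each consecutive pair:
A–B: 233.2 km
B–C: 84.1 km
C–D: 251.8 km
Smallest added distance is 84.1 km, inserting between B and C.

between B and C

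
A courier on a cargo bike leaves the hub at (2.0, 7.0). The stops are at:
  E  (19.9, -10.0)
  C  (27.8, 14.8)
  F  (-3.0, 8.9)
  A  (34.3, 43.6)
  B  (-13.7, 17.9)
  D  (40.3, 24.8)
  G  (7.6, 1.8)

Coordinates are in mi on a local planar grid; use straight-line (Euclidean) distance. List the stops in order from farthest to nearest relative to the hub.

Distance from the hub at (2.0, 7.0) to each:
A (34.3, 43.6): 48.8 mi
D (40.3, 24.8): 42.2 mi
C (27.8, 14.8): 27.0 mi
E (19.9, -10.0): 24.7 mi
B (-13.7, 17.9): 19.1 mi
G (7.6, 1.8): 7.6 mi
F (-3.0, 8.9): 5.3 mi

A, D, C, E, B, G, F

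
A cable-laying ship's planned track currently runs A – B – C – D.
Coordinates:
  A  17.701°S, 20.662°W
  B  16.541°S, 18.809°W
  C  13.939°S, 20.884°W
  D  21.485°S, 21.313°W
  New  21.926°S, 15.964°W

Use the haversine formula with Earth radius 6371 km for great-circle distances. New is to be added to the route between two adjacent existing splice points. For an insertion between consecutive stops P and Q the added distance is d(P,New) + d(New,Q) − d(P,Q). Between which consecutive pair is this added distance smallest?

Added distance for inserting New between each consecutive pair:
A–B: 1113.5 km
B–C: 1333.1 km
C–D: 743.6 km
Smallest added distance is 743.6 km, inserting between C and D.

between C and D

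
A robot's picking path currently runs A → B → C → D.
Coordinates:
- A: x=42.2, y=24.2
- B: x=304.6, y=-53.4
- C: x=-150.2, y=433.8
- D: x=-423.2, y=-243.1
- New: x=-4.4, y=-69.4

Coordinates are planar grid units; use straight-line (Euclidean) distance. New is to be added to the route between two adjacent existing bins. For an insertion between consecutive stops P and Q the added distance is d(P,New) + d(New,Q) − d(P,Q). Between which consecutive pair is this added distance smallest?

Added distance for inserting New between each consecutive pair:
A–B: 140.3
B–C: 166.8
C–D: 247.4
Smallest added distance is 140.3, inserting between A and B.

between A and B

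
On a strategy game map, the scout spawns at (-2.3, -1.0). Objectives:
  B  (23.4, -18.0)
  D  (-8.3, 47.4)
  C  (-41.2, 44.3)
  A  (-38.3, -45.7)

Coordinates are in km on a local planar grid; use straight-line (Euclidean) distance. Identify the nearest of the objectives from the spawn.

B

Distance to each, sorted:
B: 30.8 km
D: 48.8 km
A: 57.4 km
C: 59.7 km
The nearest is B at 30.8 km.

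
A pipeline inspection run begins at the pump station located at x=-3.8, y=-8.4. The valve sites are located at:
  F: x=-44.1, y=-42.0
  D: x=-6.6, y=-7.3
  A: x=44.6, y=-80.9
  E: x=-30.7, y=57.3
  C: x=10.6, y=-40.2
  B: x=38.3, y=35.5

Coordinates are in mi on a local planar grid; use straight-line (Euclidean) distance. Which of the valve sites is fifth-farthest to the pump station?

Distance to each, sorted:
A: 87.2 mi
E: 71.0 mi
B: 60.8 mi
F: 52.5 mi
C: 34.9 mi
D: 3.0 mi
The fifth-farthest is C at 34.9 mi.

C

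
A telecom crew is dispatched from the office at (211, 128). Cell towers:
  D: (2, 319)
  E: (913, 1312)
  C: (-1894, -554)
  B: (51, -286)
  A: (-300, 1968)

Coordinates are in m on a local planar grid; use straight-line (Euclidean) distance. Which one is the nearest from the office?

Distances from the office ((211, 128)):
D: 283.1 m
B: 443.8 m
E: 1376.5 m
A: 1909.6 m
C: 2212.7 m
The nearest is D at 283.1 m.

D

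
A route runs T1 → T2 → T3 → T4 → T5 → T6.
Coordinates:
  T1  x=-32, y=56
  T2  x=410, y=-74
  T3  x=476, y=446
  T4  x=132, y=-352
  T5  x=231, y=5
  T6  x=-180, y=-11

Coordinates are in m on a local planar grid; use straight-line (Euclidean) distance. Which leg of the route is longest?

T3–T4

Leg distances:
T1→T2: 460.7 m
T2→T3: 524.2 m
T3→T4: 869.0 m
T4→T5: 370.5 m
T5→T6: 411.3 m
The longest leg is T3–T4 at 869.0 m.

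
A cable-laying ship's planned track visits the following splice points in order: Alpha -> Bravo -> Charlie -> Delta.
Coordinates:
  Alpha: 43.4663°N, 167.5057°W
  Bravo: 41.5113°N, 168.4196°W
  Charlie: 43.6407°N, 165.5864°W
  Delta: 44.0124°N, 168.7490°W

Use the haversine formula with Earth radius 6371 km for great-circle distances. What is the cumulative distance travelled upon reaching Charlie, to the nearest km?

561 km

Leg distances:
Alpha→Bravo: 229.9 km  (cumulative 229.9 km)
Bravo→Charlie: 331.4 km  (cumulative 561.4 km)
Cumulative distance at Charlie ≈ 561 km.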